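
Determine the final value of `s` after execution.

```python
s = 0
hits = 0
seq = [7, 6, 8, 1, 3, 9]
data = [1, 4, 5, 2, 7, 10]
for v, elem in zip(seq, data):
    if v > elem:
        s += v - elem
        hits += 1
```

Let's trace through this code step by step.

Initialize: s = 0
Initialize: hits = 0
Initialize: seq = [7, 6, 8, 1, 3, 9]
Initialize: data = [1, 4, 5, 2, 7, 10]
Entering loop: for v, elem in zip(seq, data):

After execution: s = 11
11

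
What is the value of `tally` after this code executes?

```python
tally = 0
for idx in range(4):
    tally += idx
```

Let's trace through this code step by step.

Initialize: tally = 0
Entering loop: for idx in range(4):

After execution: tally = 6
6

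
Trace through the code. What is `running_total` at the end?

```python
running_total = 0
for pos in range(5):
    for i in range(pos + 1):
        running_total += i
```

Let's trace through this code step by step.

Initialize: running_total = 0
Entering loop: for pos in range(5):

After execution: running_total = 20
20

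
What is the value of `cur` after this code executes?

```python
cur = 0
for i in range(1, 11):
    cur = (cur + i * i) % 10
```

Let's trace through this code step by step.

Initialize: cur = 0
Entering loop: for i in range(1, 11):

After execution: cur = 5
5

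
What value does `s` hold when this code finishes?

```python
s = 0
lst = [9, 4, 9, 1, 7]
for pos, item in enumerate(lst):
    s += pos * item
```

Let's trace through this code step by step.

Initialize: s = 0
Initialize: lst = [9, 4, 9, 1, 7]
Entering loop: for pos, item in enumerate(lst):

After execution: s = 53
53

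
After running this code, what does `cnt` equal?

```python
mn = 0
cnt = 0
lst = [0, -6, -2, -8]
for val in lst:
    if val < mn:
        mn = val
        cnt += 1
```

Let's trace through this code step by step.

Initialize: mn = 0
Initialize: cnt = 0
Initialize: lst = [0, -6, -2, -8]
Entering loop: for val in lst:

After execution: cnt = 2
2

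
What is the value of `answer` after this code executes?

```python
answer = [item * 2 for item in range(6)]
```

Let's trace through this code step by step.

Initialize: answer = [item * 2 for item in range(6)]

After execution: answer = [0, 2, 4, 6, 8, 10]
[0, 2, 4, 6, 8, 10]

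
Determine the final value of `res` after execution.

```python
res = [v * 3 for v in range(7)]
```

Let's trace through this code step by step.

Initialize: res = [v * 3 for v in range(7)]

After execution: res = [0, 3, 6, 9, 12, 15, 18]
[0, 3, 6, 9, 12, 15, 18]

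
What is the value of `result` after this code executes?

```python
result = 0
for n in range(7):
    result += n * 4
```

Let's trace through this code step by step.

Initialize: result = 0
Entering loop: for n in range(7):

After execution: result = 84
84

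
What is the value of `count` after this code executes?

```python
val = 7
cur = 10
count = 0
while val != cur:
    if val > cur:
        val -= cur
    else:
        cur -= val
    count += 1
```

Let's trace through this code step by step.

Initialize: val = 7
Initialize: cur = 10
Initialize: count = 0
Entering loop: while val != cur:

After execution: count = 5
5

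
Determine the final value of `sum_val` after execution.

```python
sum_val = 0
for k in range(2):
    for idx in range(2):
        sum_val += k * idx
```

Let's trace through this code step by step.

Initialize: sum_val = 0
Entering loop: for k in range(2):

After execution: sum_val = 1
1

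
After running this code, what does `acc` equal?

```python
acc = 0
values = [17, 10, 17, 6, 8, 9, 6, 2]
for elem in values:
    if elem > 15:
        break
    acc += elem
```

Let's trace through this code step by step.

Initialize: acc = 0
Initialize: values = [17, 10, 17, 6, 8, 9, 6, 2]
Entering loop: for elem in values:

After execution: acc = 0
0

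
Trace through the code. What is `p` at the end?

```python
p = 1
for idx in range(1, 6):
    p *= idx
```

Let's trace through this code step by step.

Initialize: p = 1
Entering loop: for idx in range(1, 6):

After execution: p = 120
120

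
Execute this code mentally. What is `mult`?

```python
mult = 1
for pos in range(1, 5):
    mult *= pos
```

Let's trace through this code step by step.

Initialize: mult = 1
Entering loop: for pos in range(1, 5):

After execution: mult = 24
24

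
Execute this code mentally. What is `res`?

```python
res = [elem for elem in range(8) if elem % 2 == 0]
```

Let's trace through this code step by step.

Initialize: res = [elem for elem in range(8) if elem % 2 == 0]

After execution: res = [0, 2, 4, 6]
[0, 2, 4, 6]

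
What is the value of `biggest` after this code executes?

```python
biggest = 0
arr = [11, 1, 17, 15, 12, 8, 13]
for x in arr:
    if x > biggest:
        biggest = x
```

Let's trace through this code step by step.

Initialize: biggest = 0
Initialize: arr = [11, 1, 17, 15, 12, 8, 13]
Entering loop: for x in arr:

After execution: biggest = 17
17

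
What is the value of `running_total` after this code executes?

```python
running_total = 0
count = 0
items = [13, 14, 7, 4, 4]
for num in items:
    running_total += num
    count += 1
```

Let's trace through this code step by step.

Initialize: running_total = 0
Initialize: count = 0
Initialize: items = [13, 14, 7, 4, 4]
Entering loop: for num in items:

After execution: running_total = 42
42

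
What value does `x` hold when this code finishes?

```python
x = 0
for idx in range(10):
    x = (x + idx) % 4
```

Let's trace through this code step by step.

Initialize: x = 0
Entering loop: for idx in range(10):

After execution: x = 1
1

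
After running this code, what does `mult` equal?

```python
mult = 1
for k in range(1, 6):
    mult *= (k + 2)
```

Let's trace through this code step by step.

Initialize: mult = 1
Entering loop: for k in range(1, 6):

After execution: mult = 2520
2520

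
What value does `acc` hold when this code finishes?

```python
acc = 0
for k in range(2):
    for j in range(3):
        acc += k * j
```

Let's trace through this code step by step.

Initialize: acc = 0
Entering loop: for k in range(2):

After execution: acc = 3
3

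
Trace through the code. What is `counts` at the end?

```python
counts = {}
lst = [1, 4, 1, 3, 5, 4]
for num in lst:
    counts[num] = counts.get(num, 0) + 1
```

Let's trace through this code step by step.

Initialize: counts = {}
Initialize: lst = [1, 4, 1, 3, 5, 4]
Entering loop: for num in lst:

After execution: counts = {1: 2, 4: 2, 3: 1, 5: 1}
{1: 2, 4: 2, 3: 1, 5: 1}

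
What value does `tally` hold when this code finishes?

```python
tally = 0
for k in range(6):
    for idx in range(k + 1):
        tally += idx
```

Let's trace through this code step by step.

Initialize: tally = 0
Entering loop: for k in range(6):

After execution: tally = 35
35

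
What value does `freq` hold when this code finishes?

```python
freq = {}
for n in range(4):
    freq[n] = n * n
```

Let's trace through this code step by step.

Initialize: freq = {}
Entering loop: for n in range(4):

After execution: freq = {0: 0, 1: 1, 2: 4, 3: 9}
{0: 0, 1: 1, 2: 4, 3: 9}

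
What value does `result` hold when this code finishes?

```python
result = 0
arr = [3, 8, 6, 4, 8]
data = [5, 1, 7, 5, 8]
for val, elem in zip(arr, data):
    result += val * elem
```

Let's trace through this code step by step.

Initialize: result = 0
Initialize: arr = [3, 8, 6, 4, 8]
Initialize: data = [5, 1, 7, 5, 8]
Entering loop: for val, elem in zip(arr, data):

After execution: result = 149
149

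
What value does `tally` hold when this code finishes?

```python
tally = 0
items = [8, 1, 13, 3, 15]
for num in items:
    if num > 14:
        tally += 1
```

Let's trace through this code step by step.

Initialize: tally = 0
Initialize: items = [8, 1, 13, 3, 15]
Entering loop: for num in items:

After execution: tally = 1
1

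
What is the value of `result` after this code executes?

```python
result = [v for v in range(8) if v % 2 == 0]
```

Let's trace through this code step by step.

Initialize: result = [v for v in range(8) if v % 2 == 0]

After execution: result = [0, 2, 4, 6]
[0, 2, 4, 6]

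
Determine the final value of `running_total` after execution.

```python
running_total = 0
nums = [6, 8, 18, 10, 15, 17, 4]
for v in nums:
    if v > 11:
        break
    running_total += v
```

Let's trace through this code step by step.

Initialize: running_total = 0
Initialize: nums = [6, 8, 18, 10, 15, 17, 4]
Entering loop: for v in nums:

After execution: running_total = 14
14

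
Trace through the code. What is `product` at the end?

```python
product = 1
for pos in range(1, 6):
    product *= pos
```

Let's trace through this code step by step.

Initialize: product = 1
Entering loop: for pos in range(1, 6):

After execution: product = 120
120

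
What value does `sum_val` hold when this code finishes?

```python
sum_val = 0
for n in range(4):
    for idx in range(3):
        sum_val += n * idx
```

Let's trace through this code step by step.

Initialize: sum_val = 0
Entering loop: for n in range(4):

After execution: sum_val = 18
18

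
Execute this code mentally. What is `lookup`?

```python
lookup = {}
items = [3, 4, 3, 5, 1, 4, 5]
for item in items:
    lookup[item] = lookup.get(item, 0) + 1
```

Let's trace through this code step by step.

Initialize: lookup = {}
Initialize: items = [3, 4, 3, 5, 1, 4, 5]
Entering loop: for item in items:

After execution: lookup = {3: 2, 4: 2, 5: 2, 1: 1}
{3: 2, 4: 2, 5: 2, 1: 1}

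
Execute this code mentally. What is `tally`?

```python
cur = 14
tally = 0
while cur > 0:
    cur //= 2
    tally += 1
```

Let's trace through this code step by step.

Initialize: cur = 14
Initialize: tally = 0
Entering loop: while cur > 0:

After execution: tally = 4
4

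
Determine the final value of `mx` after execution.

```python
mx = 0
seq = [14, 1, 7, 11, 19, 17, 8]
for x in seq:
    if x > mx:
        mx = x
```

Let's trace through this code step by step.

Initialize: mx = 0
Initialize: seq = [14, 1, 7, 11, 19, 17, 8]
Entering loop: for x in seq:

After execution: mx = 19
19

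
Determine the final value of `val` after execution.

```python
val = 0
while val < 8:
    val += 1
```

Let's trace through this code step by step.

Initialize: val = 0
Entering loop: while val < 8:

After execution: val = 8
8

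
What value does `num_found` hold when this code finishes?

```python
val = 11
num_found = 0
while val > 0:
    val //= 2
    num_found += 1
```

Let's trace through this code step by step.

Initialize: val = 11
Initialize: num_found = 0
Entering loop: while val > 0:

After execution: num_found = 4
4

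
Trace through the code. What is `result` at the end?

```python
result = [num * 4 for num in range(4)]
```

Let's trace through this code step by step.

Initialize: result = [num * 4 for num in range(4)]

After execution: result = [0, 4, 8, 12]
[0, 4, 8, 12]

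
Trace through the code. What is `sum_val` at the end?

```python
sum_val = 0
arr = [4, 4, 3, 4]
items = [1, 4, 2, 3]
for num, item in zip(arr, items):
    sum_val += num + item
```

Let's trace through this code step by step.

Initialize: sum_val = 0
Initialize: arr = [4, 4, 3, 4]
Initialize: items = [1, 4, 2, 3]
Entering loop: for num, item in zip(arr, items):

After execution: sum_val = 25
25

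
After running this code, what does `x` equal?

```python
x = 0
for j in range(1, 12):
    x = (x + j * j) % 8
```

Let's trace through this code step by step.

Initialize: x = 0
Entering loop: for j in range(1, 12):

After execution: x = 2
2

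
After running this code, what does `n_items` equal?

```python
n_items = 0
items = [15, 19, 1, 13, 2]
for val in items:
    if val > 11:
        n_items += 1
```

Let's trace through this code step by step.

Initialize: n_items = 0
Initialize: items = [15, 19, 1, 13, 2]
Entering loop: for val in items:

After execution: n_items = 3
3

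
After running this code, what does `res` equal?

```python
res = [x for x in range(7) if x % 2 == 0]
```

Let's trace through this code step by step.

Initialize: res = [x for x in range(7) if x % 2 == 0]

After execution: res = [0, 2, 4, 6]
[0, 2, 4, 6]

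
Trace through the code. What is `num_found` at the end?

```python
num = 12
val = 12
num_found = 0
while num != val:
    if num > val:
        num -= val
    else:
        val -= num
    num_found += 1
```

Let's trace through this code step by step.

Initialize: num = 12
Initialize: val = 12
Initialize: num_found = 0
Entering loop: while num != val:

After execution: num_found = 0
0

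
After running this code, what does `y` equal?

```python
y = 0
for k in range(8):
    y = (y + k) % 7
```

Let's trace through this code step by step.

Initialize: y = 0
Entering loop: for k in range(8):

After execution: y = 0
0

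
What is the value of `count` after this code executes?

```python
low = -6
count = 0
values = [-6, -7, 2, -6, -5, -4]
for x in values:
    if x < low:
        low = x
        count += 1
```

Let's trace through this code step by step.

Initialize: low = -6
Initialize: count = 0
Initialize: values = [-6, -7, 2, -6, -5, -4]
Entering loop: for x in values:

After execution: count = 1
1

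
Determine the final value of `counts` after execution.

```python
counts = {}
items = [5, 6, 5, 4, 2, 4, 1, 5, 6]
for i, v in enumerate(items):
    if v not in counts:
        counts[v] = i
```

Let's trace through this code step by step.

Initialize: counts = {}
Initialize: items = [5, 6, 5, 4, 2, 4, 1, 5, 6]
Entering loop: for i, v in enumerate(items):

After execution: counts = {5: 0, 6: 1, 4: 3, 2: 4, 1: 6}
{5: 0, 6: 1, 4: 3, 2: 4, 1: 6}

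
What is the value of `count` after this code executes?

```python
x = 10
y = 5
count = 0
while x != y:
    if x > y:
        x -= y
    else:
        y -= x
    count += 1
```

Let's trace through this code step by step.

Initialize: x = 10
Initialize: y = 5
Initialize: count = 0
Entering loop: while x != y:

After execution: count = 1
1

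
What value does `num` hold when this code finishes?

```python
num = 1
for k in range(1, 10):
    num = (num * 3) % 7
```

Let's trace through this code step by step.

Initialize: num = 1
Entering loop: for k in range(1, 10):

After execution: num = 6
6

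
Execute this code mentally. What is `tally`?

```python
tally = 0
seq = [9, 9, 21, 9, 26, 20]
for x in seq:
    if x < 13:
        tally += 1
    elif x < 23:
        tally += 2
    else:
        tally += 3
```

Let's trace through this code step by step.

Initialize: tally = 0
Initialize: seq = [9, 9, 21, 9, 26, 20]
Entering loop: for x in seq:

After execution: tally = 10
10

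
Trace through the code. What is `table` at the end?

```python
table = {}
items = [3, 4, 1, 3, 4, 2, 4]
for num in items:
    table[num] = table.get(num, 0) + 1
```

Let's trace through this code step by step.

Initialize: table = {}
Initialize: items = [3, 4, 1, 3, 4, 2, 4]
Entering loop: for num in items:

After execution: table = {3: 2, 4: 3, 1: 1, 2: 1}
{3: 2, 4: 3, 1: 1, 2: 1}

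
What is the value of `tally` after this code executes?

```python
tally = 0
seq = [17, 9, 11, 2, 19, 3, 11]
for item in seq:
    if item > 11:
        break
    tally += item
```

Let's trace through this code step by step.

Initialize: tally = 0
Initialize: seq = [17, 9, 11, 2, 19, 3, 11]
Entering loop: for item in seq:

After execution: tally = 0
0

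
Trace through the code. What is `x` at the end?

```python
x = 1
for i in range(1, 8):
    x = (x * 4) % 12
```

Let's trace through this code step by step.

Initialize: x = 1
Entering loop: for i in range(1, 8):

After execution: x = 4
4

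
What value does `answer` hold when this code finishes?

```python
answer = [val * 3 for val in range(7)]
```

Let's trace through this code step by step.

Initialize: answer = [val * 3 for val in range(7)]

After execution: answer = [0, 3, 6, 9, 12, 15, 18]
[0, 3, 6, 9, 12, 15, 18]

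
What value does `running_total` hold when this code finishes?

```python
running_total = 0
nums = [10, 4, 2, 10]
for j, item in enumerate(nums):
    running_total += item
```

Let's trace through this code step by step.

Initialize: running_total = 0
Initialize: nums = [10, 4, 2, 10]
Entering loop: for j, item in enumerate(nums):

After execution: running_total = 26
26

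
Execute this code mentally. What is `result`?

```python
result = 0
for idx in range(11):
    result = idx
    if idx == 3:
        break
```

Let's trace through this code step by step.

Initialize: result = 0
Entering loop: for idx in range(11):

After execution: result = 3
3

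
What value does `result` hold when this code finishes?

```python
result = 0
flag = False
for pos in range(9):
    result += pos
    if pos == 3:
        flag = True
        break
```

Let's trace through this code step by step.

Initialize: result = 0
Initialize: flag = False
Entering loop: for pos in range(9):

After execution: result = 6
6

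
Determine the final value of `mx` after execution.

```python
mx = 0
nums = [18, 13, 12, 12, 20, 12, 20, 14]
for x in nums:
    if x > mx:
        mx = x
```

Let's trace through this code step by step.

Initialize: mx = 0
Initialize: nums = [18, 13, 12, 12, 20, 12, 20, 14]
Entering loop: for x in nums:

After execution: mx = 20
20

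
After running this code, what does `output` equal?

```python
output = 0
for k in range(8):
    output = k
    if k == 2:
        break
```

Let's trace through this code step by step.

Initialize: output = 0
Entering loop: for k in range(8):

After execution: output = 2
2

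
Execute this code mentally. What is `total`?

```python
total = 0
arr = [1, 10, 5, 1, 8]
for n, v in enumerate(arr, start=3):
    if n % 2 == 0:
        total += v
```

Let's trace through this code step by step.

Initialize: total = 0
Initialize: arr = [1, 10, 5, 1, 8]
Entering loop: for n, v in enumerate(arr, start=3):

After execution: total = 11
11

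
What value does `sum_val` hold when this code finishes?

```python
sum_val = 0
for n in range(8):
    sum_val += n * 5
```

Let's trace through this code step by step.

Initialize: sum_val = 0
Entering loop: for n in range(8):

After execution: sum_val = 140
140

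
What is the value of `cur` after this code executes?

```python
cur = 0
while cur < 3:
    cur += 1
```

Let's trace through this code step by step.

Initialize: cur = 0
Entering loop: while cur < 3:

After execution: cur = 3
3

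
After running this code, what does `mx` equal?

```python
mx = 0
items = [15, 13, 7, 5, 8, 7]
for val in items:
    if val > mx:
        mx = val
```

Let's trace through this code step by step.

Initialize: mx = 0
Initialize: items = [15, 13, 7, 5, 8, 7]
Entering loop: for val in items:

After execution: mx = 15
15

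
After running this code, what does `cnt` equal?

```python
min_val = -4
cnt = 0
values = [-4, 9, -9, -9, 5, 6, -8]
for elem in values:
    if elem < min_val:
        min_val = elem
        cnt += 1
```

Let's trace through this code step by step.

Initialize: min_val = -4
Initialize: cnt = 0
Initialize: values = [-4, 9, -9, -9, 5, 6, -8]
Entering loop: for elem in values:

After execution: cnt = 1
1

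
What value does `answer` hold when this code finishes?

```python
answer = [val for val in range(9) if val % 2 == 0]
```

Let's trace through this code step by step.

Initialize: answer = [val for val in range(9) if val % 2 == 0]

After execution: answer = [0, 2, 4, 6, 8]
[0, 2, 4, 6, 8]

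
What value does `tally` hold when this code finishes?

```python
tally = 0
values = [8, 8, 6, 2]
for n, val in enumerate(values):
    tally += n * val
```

Let's trace through this code step by step.

Initialize: tally = 0
Initialize: values = [8, 8, 6, 2]
Entering loop: for n, val in enumerate(values):

After execution: tally = 26
26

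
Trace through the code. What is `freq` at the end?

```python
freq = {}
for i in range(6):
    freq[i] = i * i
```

Let's trace through this code step by step.

Initialize: freq = {}
Entering loop: for i in range(6):

After execution: freq = {0: 0, 1: 1, 2: 4, 3: 9, 4: 16, 5: 25}
{0: 0, 1: 1, 2: 4, 3: 9, 4: 16, 5: 25}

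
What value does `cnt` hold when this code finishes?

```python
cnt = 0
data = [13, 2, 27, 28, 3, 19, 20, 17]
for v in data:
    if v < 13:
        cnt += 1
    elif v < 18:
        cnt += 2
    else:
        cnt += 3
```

Let's trace through this code step by step.

Initialize: cnt = 0
Initialize: data = [13, 2, 27, 28, 3, 19, 20, 17]
Entering loop: for v in data:

After execution: cnt = 18
18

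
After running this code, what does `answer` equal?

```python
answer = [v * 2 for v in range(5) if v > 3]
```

Let's trace through this code step by step.

Initialize: answer = [v * 2 for v in range(5) if v > 3]

After execution: answer = [8]
[8]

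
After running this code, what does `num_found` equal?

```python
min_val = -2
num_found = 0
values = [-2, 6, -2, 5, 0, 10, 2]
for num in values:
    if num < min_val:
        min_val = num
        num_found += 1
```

Let's trace through this code step by step.

Initialize: min_val = -2
Initialize: num_found = 0
Initialize: values = [-2, 6, -2, 5, 0, 10, 2]
Entering loop: for num in values:

After execution: num_found = 0
0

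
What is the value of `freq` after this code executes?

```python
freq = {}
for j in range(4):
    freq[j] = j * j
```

Let's trace through this code step by step.

Initialize: freq = {}
Entering loop: for j in range(4):

After execution: freq = {0: 0, 1: 1, 2: 4, 3: 9}
{0: 0, 1: 1, 2: 4, 3: 9}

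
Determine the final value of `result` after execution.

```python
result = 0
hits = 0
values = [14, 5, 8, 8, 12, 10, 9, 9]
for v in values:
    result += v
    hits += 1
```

Let's trace through this code step by step.

Initialize: result = 0
Initialize: hits = 0
Initialize: values = [14, 5, 8, 8, 12, 10, 9, 9]
Entering loop: for v in values:

After execution: result = 75
75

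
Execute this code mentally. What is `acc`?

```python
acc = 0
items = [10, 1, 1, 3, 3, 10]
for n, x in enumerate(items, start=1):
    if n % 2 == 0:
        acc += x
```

Let's trace through this code step by step.

Initialize: acc = 0
Initialize: items = [10, 1, 1, 3, 3, 10]
Entering loop: for n, x in enumerate(items, start=1):

After execution: acc = 14
14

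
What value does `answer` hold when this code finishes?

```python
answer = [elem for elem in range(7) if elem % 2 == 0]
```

Let's trace through this code step by step.

Initialize: answer = [elem for elem in range(7) if elem % 2 == 0]

After execution: answer = [0, 2, 4, 6]
[0, 2, 4, 6]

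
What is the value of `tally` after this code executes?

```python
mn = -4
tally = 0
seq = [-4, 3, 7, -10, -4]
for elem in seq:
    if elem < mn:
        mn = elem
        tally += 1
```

Let's trace through this code step by step.

Initialize: mn = -4
Initialize: tally = 0
Initialize: seq = [-4, 3, 7, -10, -4]
Entering loop: for elem in seq:

After execution: tally = 1
1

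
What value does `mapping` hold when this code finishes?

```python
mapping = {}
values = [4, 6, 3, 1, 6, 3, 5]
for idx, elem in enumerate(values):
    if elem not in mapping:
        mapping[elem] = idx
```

Let's trace through this code step by step.

Initialize: mapping = {}
Initialize: values = [4, 6, 3, 1, 6, 3, 5]
Entering loop: for idx, elem in enumerate(values):

After execution: mapping = {4: 0, 6: 1, 3: 2, 1: 3, 5: 6}
{4: 0, 6: 1, 3: 2, 1: 3, 5: 6}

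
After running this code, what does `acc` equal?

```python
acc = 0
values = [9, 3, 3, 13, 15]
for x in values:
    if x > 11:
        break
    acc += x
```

Let's trace through this code step by step.

Initialize: acc = 0
Initialize: values = [9, 3, 3, 13, 15]
Entering loop: for x in values:

After execution: acc = 15
15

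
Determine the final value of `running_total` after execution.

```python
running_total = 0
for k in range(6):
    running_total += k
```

Let's trace through this code step by step.

Initialize: running_total = 0
Entering loop: for k in range(6):

After execution: running_total = 15
15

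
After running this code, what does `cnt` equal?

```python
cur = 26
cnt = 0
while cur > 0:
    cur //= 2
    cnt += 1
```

Let's trace through this code step by step.

Initialize: cur = 26
Initialize: cnt = 0
Entering loop: while cur > 0:

After execution: cnt = 5
5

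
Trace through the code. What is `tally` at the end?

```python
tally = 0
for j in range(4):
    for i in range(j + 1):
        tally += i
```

Let's trace through this code step by step.

Initialize: tally = 0
Entering loop: for j in range(4):

After execution: tally = 10
10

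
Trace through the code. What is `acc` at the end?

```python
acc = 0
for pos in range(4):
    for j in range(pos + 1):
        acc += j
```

Let's trace through this code step by step.

Initialize: acc = 0
Entering loop: for pos in range(4):

After execution: acc = 10
10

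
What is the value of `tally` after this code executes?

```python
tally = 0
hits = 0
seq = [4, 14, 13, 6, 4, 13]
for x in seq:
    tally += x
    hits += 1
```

Let's trace through this code step by step.

Initialize: tally = 0
Initialize: hits = 0
Initialize: seq = [4, 14, 13, 6, 4, 13]
Entering loop: for x in seq:

After execution: tally = 54
54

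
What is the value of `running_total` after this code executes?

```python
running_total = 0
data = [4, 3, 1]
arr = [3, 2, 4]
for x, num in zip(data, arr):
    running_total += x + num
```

Let's trace through this code step by step.

Initialize: running_total = 0
Initialize: data = [4, 3, 1]
Initialize: arr = [3, 2, 4]
Entering loop: for x, num in zip(data, arr):

After execution: running_total = 17
17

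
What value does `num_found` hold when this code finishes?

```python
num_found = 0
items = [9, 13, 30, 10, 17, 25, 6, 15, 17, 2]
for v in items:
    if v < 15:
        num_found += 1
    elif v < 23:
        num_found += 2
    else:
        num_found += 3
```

Let's trace through this code step by step.

Initialize: num_found = 0
Initialize: items = [9, 13, 30, 10, 17, 25, 6, 15, 17, 2]
Entering loop: for v in items:

After execution: num_found = 17
17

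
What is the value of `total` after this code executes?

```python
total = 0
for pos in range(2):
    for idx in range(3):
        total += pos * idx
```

Let's trace through this code step by step.

Initialize: total = 0
Entering loop: for pos in range(2):

After execution: total = 3
3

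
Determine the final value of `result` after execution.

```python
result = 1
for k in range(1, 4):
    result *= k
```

Let's trace through this code step by step.

Initialize: result = 1
Entering loop: for k in range(1, 4):

After execution: result = 6
6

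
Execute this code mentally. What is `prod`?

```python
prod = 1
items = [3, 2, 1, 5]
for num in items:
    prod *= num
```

Let's trace through this code step by step.

Initialize: prod = 1
Initialize: items = [3, 2, 1, 5]
Entering loop: for num in items:

After execution: prod = 30
30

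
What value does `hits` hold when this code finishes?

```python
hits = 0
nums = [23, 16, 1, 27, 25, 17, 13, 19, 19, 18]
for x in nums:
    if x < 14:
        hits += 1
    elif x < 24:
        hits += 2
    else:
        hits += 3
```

Let's trace through this code step by step.

Initialize: hits = 0
Initialize: nums = [23, 16, 1, 27, 25, 17, 13, 19, 19, 18]
Entering loop: for x in nums:

After execution: hits = 20
20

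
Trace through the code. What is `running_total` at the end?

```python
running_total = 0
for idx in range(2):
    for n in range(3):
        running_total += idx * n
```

Let's trace through this code step by step.

Initialize: running_total = 0
Entering loop: for idx in range(2):

After execution: running_total = 3
3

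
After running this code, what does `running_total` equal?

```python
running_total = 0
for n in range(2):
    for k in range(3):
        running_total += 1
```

Let's trace through this code step by step.

Initialize: running_total = 0
Entering loop: for n in range(2):

After execution: running_total = 6
6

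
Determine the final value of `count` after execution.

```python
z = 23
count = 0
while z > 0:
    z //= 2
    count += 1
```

Let's trace through this code step by step.

Initialize: z = 23
Initialize: count = 0
Entering loop: while z > 0:

After execution: count = 5
5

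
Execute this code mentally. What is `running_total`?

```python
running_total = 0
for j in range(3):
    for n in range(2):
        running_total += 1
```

Let's trace through this code step by step.

Initialize: running_total = 0
Entering loop: for j in range(3):

After execution: running_total = 6
6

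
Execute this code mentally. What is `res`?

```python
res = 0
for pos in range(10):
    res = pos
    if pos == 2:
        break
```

Let's trace through this code step by step.

Initialize: res = 0
Entering loop: for pos in range(10):

After execution: res = 2
2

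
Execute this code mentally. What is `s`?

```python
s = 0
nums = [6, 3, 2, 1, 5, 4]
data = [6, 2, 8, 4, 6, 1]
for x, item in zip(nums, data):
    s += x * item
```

Let's trace through this code step by step.

Initialize: s = 0
Initialize: nums = [6, 3, 2, 1, 5, 4]
Initialize: data = [6, 2, 8, 4, 6, 1]
Entering loop: for x, item in zip(nums, data):

After execution: s = 96
96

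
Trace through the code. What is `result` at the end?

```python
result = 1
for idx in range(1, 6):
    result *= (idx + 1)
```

Let's trace through this code step by step.

Initialize: result = 1
Entering loop: for idx in range(1, 6):

After execution: result = 720
720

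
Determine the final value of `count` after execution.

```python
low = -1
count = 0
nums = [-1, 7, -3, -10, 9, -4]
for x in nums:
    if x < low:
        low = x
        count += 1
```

Let's trace through this code step by step.

Initialize: low = -1
Initialize: count = 0
Initialize: nums = [-1, 7, -3, -10, 9, -4]
Entering loop: for x in nums:

After execution: count = 2
2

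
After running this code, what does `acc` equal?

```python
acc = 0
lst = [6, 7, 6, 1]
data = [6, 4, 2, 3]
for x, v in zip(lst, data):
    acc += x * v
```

Let's trace through this code step by step.

Initialize: acc = 0
Initialize: lst = [6, 7, 6, 1]
Initialize: data = [6, 4, 2, 3]
Entering loop: for x, v in zip(lst, data):

After execution: acc = 79
79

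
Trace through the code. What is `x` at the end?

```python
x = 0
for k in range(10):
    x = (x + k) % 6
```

Let's trace through this code step by step.

Initialize: x = 0
Entering loop: for k in range(10):

After execution: x = 3
3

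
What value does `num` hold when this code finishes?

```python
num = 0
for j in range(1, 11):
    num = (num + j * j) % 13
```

Let's trace through this code step by step.

Initialize: num = 0
Entering loop: for j in range(1, 11):

After execution: num = 8
8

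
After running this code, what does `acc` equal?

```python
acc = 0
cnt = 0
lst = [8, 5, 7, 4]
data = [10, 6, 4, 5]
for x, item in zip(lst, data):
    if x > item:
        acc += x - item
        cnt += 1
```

Let's trace through this code step by step.

Initialize: acc = 0
Initialize: cnt = 0
Initialize: lst = [8, 5, 7, 4]
Initialize: data = [10, 6, 4, 5]
Entering loop: for x, item in zip(lst, data):

After execution: acc = 3
3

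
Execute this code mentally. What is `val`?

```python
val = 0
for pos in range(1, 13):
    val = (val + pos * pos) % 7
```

Let's trace through this code step by step.

Initialize: val = 0
Entering loop: for pos in range(1, 13):

After execution: val = 6
6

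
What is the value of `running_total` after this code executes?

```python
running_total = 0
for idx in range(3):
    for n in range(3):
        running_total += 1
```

Let's trace through this code step by step.

Initialize: running_total = 0
Entering loop: for idx in range(3):

After execution: running_total = 9
9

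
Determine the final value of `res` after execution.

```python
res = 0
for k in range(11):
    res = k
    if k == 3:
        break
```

Let's trace through this code step by step.

Initialize: res = 0
Entering loop: for k in range(11):

After execution: res = 3
3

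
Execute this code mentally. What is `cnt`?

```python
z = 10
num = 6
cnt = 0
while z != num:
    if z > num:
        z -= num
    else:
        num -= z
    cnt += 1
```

Let's trace through this code step by step.

Initialize: z = 10
Initialize: num = 6
Initialize: cnt = 0
Entering loop: while z != num:

After execution: cnt = 3
3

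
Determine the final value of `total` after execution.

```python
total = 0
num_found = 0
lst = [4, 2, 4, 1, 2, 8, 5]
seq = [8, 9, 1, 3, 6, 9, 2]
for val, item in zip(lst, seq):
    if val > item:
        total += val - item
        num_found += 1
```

Let's trace through this code step by step.

Initialize: total = 0
Initialize: num_found = 0
Initialize: lst = [4, 2, 4, 1, 2, 8, 5]
Initialize: seq = [8, 9, 1, 3, 6, 9, 2]
Entering loop: for val, item in zip(lst, seq):

After execution: total = 6
6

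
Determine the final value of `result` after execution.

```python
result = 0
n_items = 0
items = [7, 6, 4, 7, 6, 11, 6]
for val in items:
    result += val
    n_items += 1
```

Let's trace through this code step by step.

Initialize: result = 0
Initialize: n_items = 0
Initialize: items = [7, 6, 4, 7, 6, 11, 6]
Entering loop: for val in items:

After execution: result = 47
47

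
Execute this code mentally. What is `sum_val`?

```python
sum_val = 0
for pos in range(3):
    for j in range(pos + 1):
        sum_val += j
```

Let's trace through this code step by step.

Initialize: sum_val = 0
Entering loop: for pos in range(3):

After execution: sum_val = 4
4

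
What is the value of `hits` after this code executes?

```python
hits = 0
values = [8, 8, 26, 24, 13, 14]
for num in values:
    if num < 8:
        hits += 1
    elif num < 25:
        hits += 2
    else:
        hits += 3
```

Let's trace through this code step by step.

Initialize: hits = 0
Initialize: values = [8, 8, 26, 24, 13, 14]
Entering loop: for num in values:

After execution: hits = 13
13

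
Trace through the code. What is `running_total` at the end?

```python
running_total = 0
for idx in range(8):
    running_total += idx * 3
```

Let's trace through this code step by step.

Initialize: running_total = 0
Entering loop: for idx in range(8):

After execution: running_total = 84
84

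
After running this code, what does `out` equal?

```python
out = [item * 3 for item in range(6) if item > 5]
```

Let's trace through this code step by step.

Initialize: out = [item * 3 for item in range(6) if item > 5]

After execution: out = []
[]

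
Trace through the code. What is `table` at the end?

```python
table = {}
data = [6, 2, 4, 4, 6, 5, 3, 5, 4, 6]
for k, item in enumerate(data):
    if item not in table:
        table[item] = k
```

Let's trace through this code step by step.

Initialize: table = {}
Initialize: data = [6, 2, 4, 4, 6, 5, 3, 5, 4, 6]
Entering loop: for k, item in enumerate(data):

After execution: table = {6: 0, 2: 1, 4: 2, 5: 5, 3: 6}
{6: 0, 2: 1, 4: 2, 5: 5, 3: 6}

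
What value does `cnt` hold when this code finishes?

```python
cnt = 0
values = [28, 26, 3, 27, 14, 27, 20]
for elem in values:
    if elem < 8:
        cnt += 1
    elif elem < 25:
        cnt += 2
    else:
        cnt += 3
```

Let's trace through this code step by step.

Initialize: cnt = 0
Initialize: values = [28, 26, 3, 27, 14, 27, 20]
Entering loop: for elem in values:

After execution: cnt = 17
17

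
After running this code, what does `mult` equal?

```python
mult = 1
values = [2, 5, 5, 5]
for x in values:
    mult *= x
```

Let's trace through this code step by step.

Initialize: mult = 1
Initialize: values = [2, 5, 5, 5]
Entering loop: for x in values:

After execution: mult = 250
250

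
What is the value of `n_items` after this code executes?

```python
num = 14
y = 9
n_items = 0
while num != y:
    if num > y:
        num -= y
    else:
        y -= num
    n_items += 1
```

Let's trace through this code step by step.

Initialize: num = 14
Initialize: y = 9
Initialize: n_items = 0
Entering loop: while num != y:

After execution: n_items = 6
6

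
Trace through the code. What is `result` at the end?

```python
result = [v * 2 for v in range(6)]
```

Let's trace through this code step by step.

Initialize: result = [v * 2 for v in range(6)]

After execution: result = [0, 2, 4, 6, 8, 10]
[0, 2, 4, 6, 8, 10]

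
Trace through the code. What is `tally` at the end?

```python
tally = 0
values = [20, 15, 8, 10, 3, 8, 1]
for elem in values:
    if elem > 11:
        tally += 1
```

Let's trace through this code step by step.

Initialize: tally = 0
Initialize: values = [20, 15, 8, 10, 3, 8, 1]
Entering loop: for elem in values:

After execution: tally = 2
2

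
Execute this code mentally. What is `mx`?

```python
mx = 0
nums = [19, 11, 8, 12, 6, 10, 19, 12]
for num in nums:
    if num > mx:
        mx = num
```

Let's trace through this code step by step.

Initialize: mx = 0
Initialize: nums = [19, 11, 8, 12, 6, 10, 19, 12]
Entering loop: for num in nums:

After execution: mx = 19
19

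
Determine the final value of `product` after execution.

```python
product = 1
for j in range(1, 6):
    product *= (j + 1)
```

Let's trace through this code step by step.

Initialize: product = 1
Entering loop: for j in range(1, 6):

After execution: product = 720
720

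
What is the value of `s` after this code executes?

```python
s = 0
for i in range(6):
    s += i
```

Let's trace through this code step by step.

Initialize: s = 0
Entering loop: for i in range(6):

After execution: s = 15
15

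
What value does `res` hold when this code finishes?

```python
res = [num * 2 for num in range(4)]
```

Let's trace through this code step by step.

Initialize: res = [num * 2 for num in range(4)]

After execution: res = [0, 2, 4, 6]
[0, 2, 4, 6]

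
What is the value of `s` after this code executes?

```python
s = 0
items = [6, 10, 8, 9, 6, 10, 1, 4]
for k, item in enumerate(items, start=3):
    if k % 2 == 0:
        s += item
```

Let's trace through this code step by step.

Initialize: s = 0
Initialize: items = [6, 10, 8, 9, 6, 10, 1, 4]
Entering loop: for k, item in enumerate(items, start=3):

After execution: s = 33
33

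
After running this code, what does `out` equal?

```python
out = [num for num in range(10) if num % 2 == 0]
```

Let's trace through this code step by step.

Initialize: out = [num for num in range(10) if num % 2 == 0]

After execution: out = [0, 2, 4, 6, 8]
[0, 2, 4, 6, 8]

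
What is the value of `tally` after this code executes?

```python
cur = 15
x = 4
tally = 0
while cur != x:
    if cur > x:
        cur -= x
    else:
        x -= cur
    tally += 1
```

Let's trace through this code step by step.

Initialize: cur = 15
Initialize: x = 4
Initialize: tally = 0
Entering loop: while cur != x:

After execution: tally = 6
6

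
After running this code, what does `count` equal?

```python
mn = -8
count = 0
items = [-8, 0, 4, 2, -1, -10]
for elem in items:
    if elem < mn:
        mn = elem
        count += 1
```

Let's trace through this code step by step.

Initialize: mn = -8
Initialize: count = 0
Initialize: items = [-8, 0, 4, 2, -1, -10]
Entering loop: for elem in items:

After execution: count = 1
1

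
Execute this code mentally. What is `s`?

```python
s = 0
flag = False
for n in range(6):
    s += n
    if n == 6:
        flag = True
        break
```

Let's trace through this code step by step.

Initialize: s = 0
Initialize: flag = False
Entering loop: for n in range(6):

After execution: s = 15
15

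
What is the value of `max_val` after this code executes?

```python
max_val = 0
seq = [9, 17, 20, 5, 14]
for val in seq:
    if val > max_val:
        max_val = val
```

Let's trace through this code step by step.

Initialize: max_val = 0
Initialize: seq = [9, 17, 20, 5, 14]
Entering loop: for val in seq:

After execution: max_val = 20
20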